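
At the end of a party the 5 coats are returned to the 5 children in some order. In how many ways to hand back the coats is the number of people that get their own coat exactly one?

45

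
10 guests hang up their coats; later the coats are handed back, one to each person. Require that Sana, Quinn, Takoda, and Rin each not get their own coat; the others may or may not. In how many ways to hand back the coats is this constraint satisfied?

Let A_j be the event that the j-th constrained one is fixed. By inclusion-exclusion over the 4 events:
Σ_{j=0}^{4} (-1)^j C(4,j)(10-j)!
= C(4,0)·10! - C(4,1)·9! + C(4,2)·8! - C(4,3)·7! + C(4,4)·6!
= 3628800 - 1451520 + 241920 - 20160 + 720
= 2399760

2399760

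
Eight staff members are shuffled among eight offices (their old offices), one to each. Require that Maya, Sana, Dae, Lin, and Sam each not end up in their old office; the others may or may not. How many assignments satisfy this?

Let A_j be the event that the j-th constrained one is fixed. By inclusion-exclusion over the 5 events:
Σ_{j=0}^{5} (-1)^j C(5,j)(8-j)!
= C(5,0)·8! - C(5,1)·7! + C(5,2)·6! - C(5,3)·5! + C(5,4)·4! - C(5,5)·3!
= 40320 - 25200 + 7200 - 1200 + 120 - 6
= 21234

21234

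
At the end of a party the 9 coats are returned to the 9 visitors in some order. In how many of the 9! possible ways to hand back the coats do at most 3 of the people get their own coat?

355997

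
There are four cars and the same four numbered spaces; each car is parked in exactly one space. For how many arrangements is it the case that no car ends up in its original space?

By inclusion-exclusion, !4 = Σ (-1)^k · 4!/k! for k=0..4
= 4! - 4!/1! + 4!/2! - 4!/3! + 4!/4!
= 24 - 24 + 12 - 4 + 1
= 9

9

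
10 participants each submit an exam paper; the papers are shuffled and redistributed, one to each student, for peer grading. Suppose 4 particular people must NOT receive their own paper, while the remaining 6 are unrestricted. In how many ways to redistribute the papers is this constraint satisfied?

Let A_j be the event that the j-th constrained one is fixed. By inclusion-exclusion over the 4 events:
Σ_{j=0}^{4} (-1)^j C(4,j)(10-j)!
= C(4,0)·10! - C(4,1)·9! + C(4,2)·8! - C(4,3)·7! + C(4,4)·6!
= 3628800 - 1451520 + 241920 - 20160 + 720
= 2399760

2399760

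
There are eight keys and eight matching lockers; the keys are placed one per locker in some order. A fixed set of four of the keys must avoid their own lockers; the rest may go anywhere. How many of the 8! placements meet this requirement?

Let A_j be the event that the j-th constrained one is fixed. By inclusion-exclusion over the 4 events:
Σ_{j=0}^{4} (-1)^j C(4,j)(8-j)!
= C(4,0)·8! - C(4,1)·7! + C(4,2)·6! - C(4,3)·5! + C(4,4)·4!
= 40320 - 20160 + 4320 - 480 + 24
= 24024

24024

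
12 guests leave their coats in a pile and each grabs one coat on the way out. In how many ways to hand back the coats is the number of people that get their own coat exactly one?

176214840

Pick the single fixed position: C(12,1) = 12 ways.
The other 11 form a derangement: !11 = 14684570.
Total: 12 × 14684570 = 176214840.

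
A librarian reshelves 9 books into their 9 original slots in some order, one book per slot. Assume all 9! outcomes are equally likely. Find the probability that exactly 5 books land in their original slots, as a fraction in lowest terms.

Favorable outcomes: C(9,5)·!4 = 126·9 = 1134.
Total outcomes: 9! = 362880.
Probability = 1134/362880 = 1/320.

1/320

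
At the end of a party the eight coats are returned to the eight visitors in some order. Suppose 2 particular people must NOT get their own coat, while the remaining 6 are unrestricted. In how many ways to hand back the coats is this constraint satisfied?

Inclusion-exclusion on the 2 forbidden self-matches:
Σ_{j=0}^{2} (-1)^j C(2,j)(8-j)!
= C(2,0)·8! - C(2,1)·7! + C(2,2)·6!
= 40320 - 10080 + 720
= 30960

30960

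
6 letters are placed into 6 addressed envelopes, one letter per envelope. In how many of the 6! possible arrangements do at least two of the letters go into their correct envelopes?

Sum C(6,i)·!(6-i) for i = 2..6:
  i=2: C(6,2)·!4 = 15·9 = 135
  i=3: C(6,3)·!3 = 20·2 = 40
  i=4: C(6,4)·!2 = 15·1 = 15
  i=5: C(6,5)·!1 = 6·0 = 0
  i=6: C(6,6)·!0 = 1·1 = 1
Total = 191.

191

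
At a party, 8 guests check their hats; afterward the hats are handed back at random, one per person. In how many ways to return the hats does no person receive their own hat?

14833

Use !n = (n-1)(!(n-1) + !(n-2)).
!8 = 7·(1854 + 265) = 7·2119 = 14833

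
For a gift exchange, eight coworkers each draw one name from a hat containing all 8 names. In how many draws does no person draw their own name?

The subfactorial !8 = [8!/e] (nearest integer).
8! = 40320, and 40320/e ≈ 14832.90, so !8 = 14833.

14833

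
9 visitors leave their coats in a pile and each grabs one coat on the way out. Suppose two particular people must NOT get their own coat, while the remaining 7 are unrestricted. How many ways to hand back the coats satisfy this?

Let A_j be the event that the j-th constrained one is fixed. By inclusion-exclusion over the 2 events:
Σ_{j=0}^{2} (-1)^j C(2,j)(9-j)!
= C(2,0)·9! - C(2,1)·8! + C(2,2)·7!
= 362880 - 80640 + 5040
= 287280

287280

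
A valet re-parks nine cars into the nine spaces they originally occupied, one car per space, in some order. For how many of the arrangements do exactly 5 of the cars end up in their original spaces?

Choose which 5 of the 9 are fixed: C(9,5) = 126.
The remaining 4 must be deranged: !4 = 9.
Total: 126 × 9 = 1134.

1134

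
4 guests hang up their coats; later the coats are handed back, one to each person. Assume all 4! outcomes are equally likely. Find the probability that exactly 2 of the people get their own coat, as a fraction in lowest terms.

Favorable outcomes: C(4,2)·!2 = 6·1 = 6.
Total outcomes: 4! = 24.
Probability = 6/24 = 1/4.

1/4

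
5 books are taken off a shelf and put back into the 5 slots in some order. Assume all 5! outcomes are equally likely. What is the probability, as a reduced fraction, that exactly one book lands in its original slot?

Favorable outcomes: C(5,1)·!4 = 5·9 = 45.
Total outcomes: 5! = 120.
Probability = 45/120 = 3/8.

3/8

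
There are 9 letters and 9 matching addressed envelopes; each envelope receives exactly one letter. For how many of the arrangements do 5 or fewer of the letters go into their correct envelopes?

362675

# with exactly i fixed is C(9,i)·!(9-i); sum over i=0..5:
  i=0: C(9,0)·!9 = 1·133496 = 133496
  i=1: C(9,1)·!8 = 9·14833 = 133497
  i=2: C(9,2)·!7 = 36·1854 = 66744
  i=3: C(9,3)·!6 = 84·265 = 22260
  i=4: C(9,4)·!5 = 126·44 = 5544
  i=5: C(9,5)·!4 = 126·9 = 1134
Total = 362675.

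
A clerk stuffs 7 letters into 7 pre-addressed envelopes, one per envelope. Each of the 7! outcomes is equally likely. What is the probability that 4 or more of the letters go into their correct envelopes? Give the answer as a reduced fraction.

23/1260

Favorable outcomes: Σ_{i≥4} C(7,i)·!(7-i) = 35·2 + 21·1 + 7·0 + 1·1 = 92.
Total outcomes: 7! = 5040.
Probability = 92/5040 = 23/1260.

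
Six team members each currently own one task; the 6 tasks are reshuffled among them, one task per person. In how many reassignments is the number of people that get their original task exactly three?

40

Pick the 3 fixed positions: C(6,3) = 20 ways.
The remaining 3 must be deranged: !3 = 2.
Total: 20 × 2 = 40.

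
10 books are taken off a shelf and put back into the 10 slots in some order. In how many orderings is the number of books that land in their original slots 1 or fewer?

2669921

Sum C(10,i)·!(10-i) for i = 0..1:
  i=0: C(10,0)·!10 = 1·1334961 = 1334961
  i=1: C(10,1)·!9 = 10·133496 = 1334960
Total = 2669921.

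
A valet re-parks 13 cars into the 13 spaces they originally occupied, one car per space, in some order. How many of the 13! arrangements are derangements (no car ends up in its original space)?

By inclusion-exclusion, !13 = Σ (-1)^k · 13!/k! for k=0..13
= 13! - 13!/1! + 13!/2! - 13!/3! + 13!/4! - 13!/5! + 13!/6! - 13!/7! + 13!/8! - 13!/9! + 13!/10! - 13!/11! + 13!/12! - 13!/13!
= 6227020800 - 6227020800 + 3113510400 - 1037836800 + 259459200 - 51891840 + 8648640 - 1235520 + 154440 - 17160 + 1716 - 156 + 13 - 1
= 2290792932

2290792932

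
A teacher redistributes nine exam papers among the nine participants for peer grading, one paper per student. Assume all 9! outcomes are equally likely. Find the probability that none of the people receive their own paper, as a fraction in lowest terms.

16687/45360

Favorable outcomes: !9 = 133496.
Total outcomes: 9! = 362880.
Probability = 133496/362880 = 16687/45360.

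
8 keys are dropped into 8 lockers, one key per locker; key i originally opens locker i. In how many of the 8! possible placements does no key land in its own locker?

14833

!8 is the nearest integer to 8!/e.
8! = 40320, and 40320/e ≈ 14832.90, so !8 = 14833.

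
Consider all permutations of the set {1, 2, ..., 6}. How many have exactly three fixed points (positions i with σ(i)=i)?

Pick the 3 fixed positions: C(6,3) = 20 ways.
The other 3 form a derangement: !3 = 2.
Total: 20 × 2 = 40.

40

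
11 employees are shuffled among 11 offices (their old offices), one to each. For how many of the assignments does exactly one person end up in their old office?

14684571

Pick the single fixed position: C(11,1) = 11 ways.
The remaining 10 must be deranged: !10 = 1334961.
Total: 11 × 1334961 = 14684571.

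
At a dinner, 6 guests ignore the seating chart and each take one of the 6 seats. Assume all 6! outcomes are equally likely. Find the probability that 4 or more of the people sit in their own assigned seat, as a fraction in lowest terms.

1/45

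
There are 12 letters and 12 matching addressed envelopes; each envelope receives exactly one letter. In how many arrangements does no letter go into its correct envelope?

The subfactorial !12 = [12!/e] (nearest integer).
12! = 479001600, and 479001600/e ≈ 176214840.93, so !12 = 176214841.

176214841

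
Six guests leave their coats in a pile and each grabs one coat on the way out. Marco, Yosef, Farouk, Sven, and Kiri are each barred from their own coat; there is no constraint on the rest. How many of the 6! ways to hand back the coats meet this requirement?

Inclusion-exclusion on the 5 forbidden self-matches:
Σ_{j=0}^{5} (-1)^j C(5,j)(6-j)!
= C(5,0)·6! - C(5,1)·5! + C(5,2)·4! - C(5,3)·3! + C(5,4)·2! - C(5,5)·1!
= 720 - 600 + 240 - 60 + 10 - 1
= 309

309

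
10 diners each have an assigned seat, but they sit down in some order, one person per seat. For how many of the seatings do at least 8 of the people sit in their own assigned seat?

46

Sum C(10,i)·!(10-i) for i = 8..10:
  i=8: C(10,8)·!2 = 45·1 = 45
  i=9: C(10,9)·!1 = 10·0 = 0
  i=10: C(10,10)·!0 = 1·1 = 1
Total = 46.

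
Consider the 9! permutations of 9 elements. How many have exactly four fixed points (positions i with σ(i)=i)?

5544

Choose which 4 of the 9 are fixed: C(9,4) = 126.
The remaining 5 must be deranged: !5 = 44.
Total: 126 × 44 = 5544.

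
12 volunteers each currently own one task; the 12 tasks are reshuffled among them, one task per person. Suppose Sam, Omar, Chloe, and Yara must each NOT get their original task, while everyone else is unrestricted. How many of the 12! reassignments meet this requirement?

339696000

Inclusion-exclusion on the 4 forbidden self-matches:
Σ_{j=0}^{4} (-1)^j C(4,j)(12-j)!
= C(4,0)·12! - C(4,1)·11! + C(4,2)·10! - C(4,3)·9! + C(4,4)·8!
= 479001600 - 159667200 + 21772800 - 1451520 + 40320
= 339696000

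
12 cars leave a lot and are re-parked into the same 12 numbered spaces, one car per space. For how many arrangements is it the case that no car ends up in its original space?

176214841

The number of derangements of 12 is !12 = Σ_{k=0}^{12} (-1)^k·12!/k!
= 12! - 12!/1! + 12!/2! - 12!/3! + 12!/4! - 12!/5! + 12!/6! - 12!/7! + 12!/8! - 12!/9! + 12!/10! - 12!/11! + 12!/12!
= 479001600 - 479001600 + 239500800 - 79833600 + 19958400 - 3991680 + 665280 - 95040 + 11880 - 1320 + 132 - 12 + 1
= 176214841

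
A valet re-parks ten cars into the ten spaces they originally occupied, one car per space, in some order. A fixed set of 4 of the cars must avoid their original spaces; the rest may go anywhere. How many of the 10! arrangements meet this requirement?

2399760

Let A_j be the event that the j-th constrained one is fixed. By inclusion-exclusion over the 4 events:
Σ_{j=0}^{4} (-1)^j C(4,j)(10-j)!
= C(4,0)·10! - C(4,1)·9! + C(4,2)·8! - C(4,3)·7! + C(4,4)·6!
= 3628800 - 1451520 + 241920 - 20160 + 720
= 2399760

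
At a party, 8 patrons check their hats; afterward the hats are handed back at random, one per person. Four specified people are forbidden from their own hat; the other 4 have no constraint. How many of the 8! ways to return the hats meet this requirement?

24024

Inclusion-exclusion on the 4 forbidden self-matches:
Σ_{j=0}^{4} (-1)^j C(4,j)(8-j)!
= C(4,0)·8! - C(4,1)·7! + C(4,2)·6! - C(4,3)·5! + C(4,4)·4!
= 40320 - 20160 + 4320 - 480 + 24
= 24024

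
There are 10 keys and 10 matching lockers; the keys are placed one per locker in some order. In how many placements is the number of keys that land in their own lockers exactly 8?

45

Pick the 8 fixed positions: C(10,8) = 45 ways.
The other 2 form a derangement: !2 = 1.
Total: 45 × 1 = 45.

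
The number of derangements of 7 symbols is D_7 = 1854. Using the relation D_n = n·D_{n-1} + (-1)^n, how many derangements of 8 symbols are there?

D_8 = 8·1854 + 1 = 14833.

14833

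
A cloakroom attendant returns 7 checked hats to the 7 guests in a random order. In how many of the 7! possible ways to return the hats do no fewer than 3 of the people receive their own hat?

407

Sum C(7,i)·!(7-i) for i = 3..7:
  i=3: C(7,3)·!4 = 35·9 = 315
  i=4: C(7,4)·!3 = 35·2 = 70
  i=5: C(7,5)·!2 = 21·1 = 21
  i=6: C(7,6)·!1 = 7·0 = 0
  i=7: C(7,7)·!0 = 1·1 = 1
Total = 407.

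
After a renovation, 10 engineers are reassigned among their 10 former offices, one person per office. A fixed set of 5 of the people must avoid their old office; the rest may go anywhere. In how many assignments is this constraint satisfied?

2170680

Inclusion-exclusion on the 5 forbidden self-matches:
Σ_{j=0}^{5} (-1)^j C(5,j)(10-j)!
= C(5,0)·10! - C(5,1)·9! + C(5,2)·8! - C(5,3)·7! + C(5,4)·6! - C(5,5)·5!
= 3628800 - 1814400 + 403200 - 50400 + 3600 - 120
= 2170680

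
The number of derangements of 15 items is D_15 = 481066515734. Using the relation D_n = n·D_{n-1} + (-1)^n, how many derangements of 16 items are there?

D_16 = 16·481066515734 + 1 = 7697064251745.

7697064251745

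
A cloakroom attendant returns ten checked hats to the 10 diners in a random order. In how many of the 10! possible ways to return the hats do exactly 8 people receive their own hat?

45

Pick the 8 fixed positions: C(10,8) = 45 ways.
The remaining 2 must be deranged: !2 = 1.
Total: 45 × 1 = 45.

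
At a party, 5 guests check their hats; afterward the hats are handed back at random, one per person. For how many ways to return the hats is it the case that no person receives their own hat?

!5 = 5! · Σ_{k=0}^{5} (-1)^k/k!
= 5! - 5!/1! + 5!/2! - 5!/3! + 5!/4! - 5!/5!
= 120 - 120 + 60 - 20 + 5 - 1
= 44

44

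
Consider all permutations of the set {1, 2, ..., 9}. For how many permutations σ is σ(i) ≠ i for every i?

133496

Use !n = n·!(n-1) + (-1)^n.
!9 = 9·14833 - 1 = 133496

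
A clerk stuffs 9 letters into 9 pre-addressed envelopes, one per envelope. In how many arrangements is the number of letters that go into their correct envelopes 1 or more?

229384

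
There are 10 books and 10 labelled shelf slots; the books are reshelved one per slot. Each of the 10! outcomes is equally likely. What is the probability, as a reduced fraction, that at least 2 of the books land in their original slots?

958879/3628800

Favorable outcomes: Σ_{i≥2} C(10,i)·!(10-i) = 45·14833 + 120·1854 + 210·265 + 252·44 + 210·9 + 120·2 + 45·1 + 10·0 + 1·1 = 958879.
Total outcomes: 10! = 3628800.
Probability = 958879/3628800 = 958879/3628800.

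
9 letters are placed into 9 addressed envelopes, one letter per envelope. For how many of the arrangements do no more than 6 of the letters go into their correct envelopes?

# with exactly i fixed is C(9,i)·!(9-i); sum over i=0..6:
  i=0: C(9,0)·!9 = 1·133496 = 133496
  i=1: C(9,1)·!8 = 9·14833 = 133497
  i=2: C(9,2)·!7 = 36·1854 = 66744
  i=3: C(9,3)·!6 = 84·265 = 22260
  i=4: C(9,4)·!5 = 126·44 = 5544
  i=5: C(9,5)·!4 = 126·9 = 1134
  i=6: C(9,6)·!3 = 84·2 = 168
Total = 362843.

362843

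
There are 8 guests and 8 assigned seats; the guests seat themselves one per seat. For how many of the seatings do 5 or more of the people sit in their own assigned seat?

141

# with exactly i fixed is C(8,i)·!(8-i); sum over i=5..8:
  i=5: C(8,5)·!3 = 56·2 = 112
  i=6: C(8,6)·!2 = 28·1 = 28
  i=7: C(8,7)·!1 = 8·0 = 0
  i=8: C(8,8)·!0 = 1·1 = 1
Total = 141.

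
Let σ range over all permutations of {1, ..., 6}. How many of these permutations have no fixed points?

265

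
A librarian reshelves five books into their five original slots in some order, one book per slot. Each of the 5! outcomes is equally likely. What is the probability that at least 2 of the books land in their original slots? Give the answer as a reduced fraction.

Favorable outcomes: Σ_{i≥2} C(5,i)·!(5-i) = 10·2 + 10·1 + 5·0 + 1·1 = 31.
Total outcomes: 5! = 120.
Probability = 31/120 = 31/120.

31/120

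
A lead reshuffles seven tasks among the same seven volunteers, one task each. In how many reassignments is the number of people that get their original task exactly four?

70

Pick the 4 fixed positions: C(7,4) = 35 ways.
The other 3 form a derangement: !3 = 2.
Total: 35 × 2 = 70.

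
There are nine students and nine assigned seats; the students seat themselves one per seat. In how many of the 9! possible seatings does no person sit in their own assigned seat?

133496

!9 = 9! · Σ_{k=0}^{9} (-1)^k/k!
= 9! - 9!/1! + 9!/2! - 9!/3! + 9!/4! - 9!/5! + 9!/6! - 9!/7! + 9!/8! - 9!/9!
= 362880 - 362880 + 181440 - 60480 + 15120 - 3024 + 504 - 72 + 9 - 1
= 133496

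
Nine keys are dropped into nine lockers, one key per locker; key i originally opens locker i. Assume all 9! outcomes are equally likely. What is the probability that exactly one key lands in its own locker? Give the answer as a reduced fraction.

2119/5760

Favorable outcomes: C(9,1)·!8 = 9·14833 = 133497.
Total outcomes: 9! = 362880.
Probability = 133497/362880 = 2119/5760.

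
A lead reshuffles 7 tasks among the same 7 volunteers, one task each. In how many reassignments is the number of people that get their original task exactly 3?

Pick the 3 fixed positions: C(7,3) = 35 ways.
The other 4 form a derangement: !4 = 9.
Total: 35 × 9 = 315.

315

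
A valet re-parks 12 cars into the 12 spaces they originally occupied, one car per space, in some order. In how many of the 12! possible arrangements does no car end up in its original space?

176214841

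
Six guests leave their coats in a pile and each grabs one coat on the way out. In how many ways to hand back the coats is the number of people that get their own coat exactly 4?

15

Choose which 4 of the 6 are fixed: C(6,4) = 15.
The other 2 form a derangement: !2 = 1.
Total: 15 × 1 = 15.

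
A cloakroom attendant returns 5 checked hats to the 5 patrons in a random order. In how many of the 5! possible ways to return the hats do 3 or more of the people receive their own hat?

Sum C(5,i)·!(5-i) for i = 3..5:
  i=3: C(5,3)·!2 = 10·1 = 10
  i=4: C(5,4)·!1 = 5·0 = 0
  i=5: C(5,5)·!0 = 1·1 = 1
Total = 11.

11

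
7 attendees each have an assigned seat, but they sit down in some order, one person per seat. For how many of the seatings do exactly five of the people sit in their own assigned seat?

Pick the 5 fixed positions: C(7,5) = 21 ways.
The remaining 2 must be deranged: !2 = 1.
Total: 21 × 1 = 21.

21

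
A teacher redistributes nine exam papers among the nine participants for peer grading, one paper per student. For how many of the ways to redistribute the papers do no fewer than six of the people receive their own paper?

205

# with exactly i fixed is C(9,i)·!(9-i); sum over i=6..9:
  i=6: C(9,6)·!3 = 84·2 = 168
  i=7: C(9,7)·!2 = 36·1 = 36
  i=8: C(9,8)·!1 = 9·0 = 0
  i=9: C(9,9)·!0 = 1·1 = 1
Total = 205.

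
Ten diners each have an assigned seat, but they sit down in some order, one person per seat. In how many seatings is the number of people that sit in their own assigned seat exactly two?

667485

Choose which 2 of the 10 are fixed: C(10,2) = 45.
The other 8 form a derangement: !8 = 14833.
Total: 45 × 14833 = 667485.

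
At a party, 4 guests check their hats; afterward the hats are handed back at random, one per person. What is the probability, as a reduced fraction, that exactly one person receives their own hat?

1/3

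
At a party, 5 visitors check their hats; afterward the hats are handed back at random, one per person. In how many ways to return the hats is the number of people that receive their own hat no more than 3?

119

# with exactly i fixed is C(5,i)·!(5-i); sum over i=0..3:
  i=0: C(5,0)·!5 = 1·44 = 44
  i=1: C(5,1)·!4 = 5·9 = 45
  i=2: C(5,2)·!3 = 10·2 = 20
  i=3: C(5,3)·!2 = 10·1 = 10
Total = 119.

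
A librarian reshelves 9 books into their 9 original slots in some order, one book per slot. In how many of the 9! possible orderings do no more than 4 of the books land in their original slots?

361541

# with exactly i fixed is C(9,i)·!(9-i); sum over i=0..4:
  i=0: C(9,0)·!9 = 1·133496 = 133496
  i=1: C(9,1)·!8 = 9·14833 = 133497
  i=2: C(9,2)·!7 = 36·1854 = 66744
  i=3: C(9,3)·!6 = 84·265 = 22260
  i=4: C(9,4)·!5 = 126·44 = 5544
Total = 361541.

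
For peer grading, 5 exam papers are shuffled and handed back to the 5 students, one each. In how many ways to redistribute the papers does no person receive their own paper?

44

!5 is the nearest integer to 5!/e.
5! = 120, and 120/e ≈ 44.15, so !5 = 44.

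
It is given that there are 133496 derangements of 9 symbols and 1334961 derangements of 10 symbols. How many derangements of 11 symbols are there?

14684570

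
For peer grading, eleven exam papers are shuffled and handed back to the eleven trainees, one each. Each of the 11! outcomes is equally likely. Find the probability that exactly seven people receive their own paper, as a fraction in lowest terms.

Favorable outcomes: C(11,7)·!4 = 330·9 = 2970.
Total outcomes: 11! = 39916800.
Probability = 2970/39916800 = 1/13440.

1/13440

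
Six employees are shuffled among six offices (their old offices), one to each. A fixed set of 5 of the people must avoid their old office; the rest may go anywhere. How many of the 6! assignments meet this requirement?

309

Let A_j be the event that the j-th constrained one is fixed. By inclusion-exclusion over the 5 events:
Σ_{j=0}^{5} (-1)^j C(5,j)(6-j)!
= C(5,0)·6! - C(5,1)·5! + C(5,2)·4! - C(5,3)·3! + C(5,4)·2! - C(5,5)·1!
= 720 - 600 + 240 - 60 + 10 - 1
= 309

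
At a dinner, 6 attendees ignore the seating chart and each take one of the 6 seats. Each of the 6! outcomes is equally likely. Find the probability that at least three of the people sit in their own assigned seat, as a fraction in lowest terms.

7/90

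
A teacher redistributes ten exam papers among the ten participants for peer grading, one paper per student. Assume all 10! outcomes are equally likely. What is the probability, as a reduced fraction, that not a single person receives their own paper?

16481/44800

Favorable outcomes: !10 = 1334961.
Total outcomes: 10! = 3628800.
Probability = 1334961/3628800 = 16481/44800.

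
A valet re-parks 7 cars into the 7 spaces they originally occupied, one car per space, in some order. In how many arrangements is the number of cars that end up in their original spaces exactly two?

924

Choose which 2 of the 7 are fixed: C(7,2) = 21.
The remaining 5 must be deranged: !5 = 44.
Total: 21 × 44 = 924.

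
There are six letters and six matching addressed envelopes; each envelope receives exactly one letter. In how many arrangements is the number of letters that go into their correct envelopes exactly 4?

15

Choose which 4 of the 6 are fixed: C(6,4) = 15.
The other 2 form a derangement: !2 = 1.
Total: 15 × 1 = 15.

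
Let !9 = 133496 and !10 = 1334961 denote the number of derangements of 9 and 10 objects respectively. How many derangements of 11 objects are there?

14684570

!11 = (11-1)·(!10 + !9) = 10·(1334961 + 133496) = 10·1468457 = 14684570.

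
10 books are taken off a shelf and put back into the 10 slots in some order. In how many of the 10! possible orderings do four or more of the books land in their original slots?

68914

# with exactly i fixed is C(10,i)·!(10-i); sum over i=4..10:
  i=4: C(10,4)·!6 = 210·265 = 55650
  i=5: C(10,5)·!5 = 252·44 = 11088
  i=6: C(10,6)·!4 = 210·9 = 1890
  i=7: C(10,7)·!3 = 120·2 = 240
  i=8: C(10,8)·!2 = 45·1 = 45
  i=9: C(10,9)·!1 = 10·0 = 0
  i=10: C(10,10)·!0 = 1·1 = 1
Total = 68914.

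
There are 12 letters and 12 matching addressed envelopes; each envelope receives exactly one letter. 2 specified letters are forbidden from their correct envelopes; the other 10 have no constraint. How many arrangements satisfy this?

Let A_j be the event that the j-th constrained one is fixed. By inclusion-exclusion over the 2 events:
Σ_{j=0}^{2} (-1)^j C(2,j)(12-j)!
= C(2,0)·12! - C(2,1)·11! + C(2,2)·10!
= 479001600 - 79833600 + 3628800
= 402796800

402796800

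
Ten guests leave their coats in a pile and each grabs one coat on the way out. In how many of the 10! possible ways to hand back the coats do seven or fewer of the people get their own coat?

3628754

Sum C(10,i)·!(10-i) for i = 0..7:
  i=0: C(10,0)·!10 = 1·1334961 = 1334961
  i=1: C(10,1)·!9 = 10·133496 = 1334960
  i=2: C(10,2)·!8 = 45·14833 = 667485
  i=3: C(10,3)·!7 = 120·1854 = 222480
  i=4: C(10,4)·!6 = 210·265 = 55650
  i=5: C(10,5)·!5 = 252·44 = 11088
  i=6: C(10,6)·!4 = 210·9 = 1890
  i=7: C(10,7)·!3 = 120·2 = 240
Total = 3628754.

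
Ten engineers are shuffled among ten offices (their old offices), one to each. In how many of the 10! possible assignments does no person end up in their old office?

1334961

Use !n = n·!(n-1) + (-1)^n.
!10 = 10·133496 + 1 = 1334961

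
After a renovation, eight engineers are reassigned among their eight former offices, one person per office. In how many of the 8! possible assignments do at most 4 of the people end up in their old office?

# with exactly i fixed is C(8,i)·!(8-i); sum over i=0..4:
  i=0: C(8,0)·!8 = 1·14833 = 14833
  i=1: C(8,1)·!7 = 8·1854 = 14832
  i=2: C(8,2)·!6 = 28·265 = 7420
  i=3: C(8,3)·!5 = 56·44 = 2464
  i=4: C(8,4)·!4 = 70·9 = 630
Total = 40179.

40179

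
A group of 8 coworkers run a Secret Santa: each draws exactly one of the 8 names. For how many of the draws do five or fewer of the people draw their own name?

40291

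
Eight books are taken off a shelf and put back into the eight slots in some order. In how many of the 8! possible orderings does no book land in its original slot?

14833

By inclusion-exclusion, !8 = Σ (-1)^k · 8!/k! for k=0..8
= 8! - 8!/1! + 8!/2! - 8!/3! + 8!/4! - 8!/5! + 8!/6! - 8!/7! + 8!/8!
= 40320 - 40320 + 20160 - 6720 + 1680 - 336 + 56 - 8 + 1
= 14833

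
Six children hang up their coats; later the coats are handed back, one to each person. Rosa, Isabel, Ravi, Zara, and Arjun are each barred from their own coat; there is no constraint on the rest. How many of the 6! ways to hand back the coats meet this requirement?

Inclusion-exclusion on the 5 forbidden self-matches:
Σ_{j=0}^{5} (-1)^j C(5,j)(6-j)!
= C(5,0)·6! - C(5,1)·5! + C(5,2)·4! - C(5,3)·3! + C(5,4)·2! - C(5,5)·1!
= 720 - 600 + 240 - 60 + 10 - 1
= 309

309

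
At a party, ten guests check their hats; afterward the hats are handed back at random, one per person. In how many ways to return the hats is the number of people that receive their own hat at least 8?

46

Sum C(10,i)·!(10-i) for i = 8..10:
  i=8: C(10,8)·!2 = 45·1 = 45
  i=9: C(10,9)·!1 = 10·0 = 0
  i=10: C(10,10)·!0 = 1·1 = 1
Total = 46.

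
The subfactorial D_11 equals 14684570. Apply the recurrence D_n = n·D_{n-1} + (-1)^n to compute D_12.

176214841

D_12 = 12·14684570 + 1 = 176214841.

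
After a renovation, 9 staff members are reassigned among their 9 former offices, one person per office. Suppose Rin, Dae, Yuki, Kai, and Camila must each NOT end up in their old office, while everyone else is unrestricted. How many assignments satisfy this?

205056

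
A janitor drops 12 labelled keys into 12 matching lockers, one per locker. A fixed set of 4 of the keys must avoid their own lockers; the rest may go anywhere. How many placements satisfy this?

339696000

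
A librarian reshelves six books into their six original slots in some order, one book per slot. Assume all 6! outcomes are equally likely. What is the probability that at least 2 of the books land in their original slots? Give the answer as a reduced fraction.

191/720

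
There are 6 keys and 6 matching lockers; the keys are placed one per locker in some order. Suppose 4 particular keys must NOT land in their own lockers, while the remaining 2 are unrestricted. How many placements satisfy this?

Inclusion-exclusion on the 4 forbidden self-matches:
Σ_{j=0}^{4} (-1)^j C(4,j)(6-j)!
= C(4,0)·6! - C(4,1)·5! + C(4,2)·4! - C(4,3)·3! + C(4,4)·2!
= 720 - 480 + 144 - 24 + 2
= 362

362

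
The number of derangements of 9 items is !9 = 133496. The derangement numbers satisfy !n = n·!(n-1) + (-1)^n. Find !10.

1334961

!10 = 10·133496 + 1 = 1334961.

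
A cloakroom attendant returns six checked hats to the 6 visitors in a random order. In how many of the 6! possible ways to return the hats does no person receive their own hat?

265

Recurrence: !6 = 6·!5 + (-1)^6.
!6 = 6·44 + 1 = 265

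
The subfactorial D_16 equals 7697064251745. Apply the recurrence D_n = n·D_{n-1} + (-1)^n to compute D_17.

D_17 = 17·7697064251745 - 1 = 130850092279664.

130850092279664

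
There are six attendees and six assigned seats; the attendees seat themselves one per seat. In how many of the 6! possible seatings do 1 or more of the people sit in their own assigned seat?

Sum C(6,i)·!(6-i) for i = 1..6:
  i=1: C(6,1)·!5 = 6·44 = 264
  i=2: C(6,2)·!4 = 15·9 = 135
  i=3: C(6,3)·!3 = 20·2 = 40
  i=4: C(6,4)·!2 = 15·1 = 15
  i=5: C(6,5)·!1 = 6·0 = 0
  i=6: C(6,6)·!0 = 1·1 = 1
Total = 455.

455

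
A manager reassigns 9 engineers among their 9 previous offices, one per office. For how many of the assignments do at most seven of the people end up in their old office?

362879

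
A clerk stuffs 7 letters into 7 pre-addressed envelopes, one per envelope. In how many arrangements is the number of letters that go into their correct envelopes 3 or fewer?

4948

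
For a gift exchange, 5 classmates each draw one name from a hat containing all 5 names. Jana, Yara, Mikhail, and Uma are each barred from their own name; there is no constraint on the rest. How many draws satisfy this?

53

Inclusion-exclusion on the 4 forbidden self-matches:
Σ_{j=0}^{4} (-1)^j C(4,j)(5-j)!
= C(4,0)·5! - C(4,1)·4! + C(4,2)·3! - C(4,3)·2! + C(4,4)·1!
= 120 - 96 + 36 - 8 + 1
= 53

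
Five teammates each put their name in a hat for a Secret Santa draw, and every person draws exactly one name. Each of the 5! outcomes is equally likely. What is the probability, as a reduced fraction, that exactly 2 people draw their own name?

Favorable outcomes: C(5,2)·!3 = 10·2 = 20.
Total outcomes: 5! = 120.
Probability = 20/120 = 1/6.

1/6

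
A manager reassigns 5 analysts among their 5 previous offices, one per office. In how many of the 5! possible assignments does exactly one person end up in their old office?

45

Choose which one of the 5 is fixed: C(5,1) = 5.
The other 4 form a derangement: !4 = 9.
Total: 5 × 9 = 45.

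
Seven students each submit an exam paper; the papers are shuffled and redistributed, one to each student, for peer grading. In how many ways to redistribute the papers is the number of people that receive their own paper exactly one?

Choose which one of the 7 is fixed: C(7,1) = 7.
The remaining 6 must be deranged: !6 = 265.
Total: 7 × 265 = 1855.

1855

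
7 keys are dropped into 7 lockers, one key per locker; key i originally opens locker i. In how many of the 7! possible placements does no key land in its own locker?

1854

The subfactorial !7 = [7!/e] (nearest integer).
7! = 5040, and 5040/e ≈ 1854.11, so !7 = 1854.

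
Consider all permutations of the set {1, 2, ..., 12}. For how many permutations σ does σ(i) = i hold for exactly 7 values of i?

34848

Pick the 7 fixed positions: C(12,7) = 792 ways.
The other 5 form a derangement: !5 = 44.
Total: 792 × 44 = 34848.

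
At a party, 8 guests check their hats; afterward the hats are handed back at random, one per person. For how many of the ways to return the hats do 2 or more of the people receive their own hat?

10655

# with exactly i fixed is C(8,i)·!(8-i); sum over i=2..8:
  i=2: C(8,2)·!6 = 28·265 = 7420
  i=3: C(8,3)·!5 = 56·44 = 2464
  i=4: C(8,4)·!4 = 70·9 = 630
  i=5: C(8,5)·!3 = 56·2 = 112
  i=6: C(8,6)·!2 = 28·1 = 28
  i=7: C(8,7)·!1 = 8·0 = 0
  i=8: C(8,8)·!0 = 1·1 = 1
Total = 10655.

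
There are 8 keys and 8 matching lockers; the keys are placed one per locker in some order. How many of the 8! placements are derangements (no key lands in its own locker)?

Recurrence: !8 = 8·!7 + (-1)^8.
!8 = 8·1854 + 1 = 14833

14833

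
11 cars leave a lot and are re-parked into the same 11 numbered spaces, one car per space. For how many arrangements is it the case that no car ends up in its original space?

!11 is the nearest integer to 11!/e.
11! = 39916800, and 39916800/e ≈ 14684570.08, so !11 = 14684570.

14684570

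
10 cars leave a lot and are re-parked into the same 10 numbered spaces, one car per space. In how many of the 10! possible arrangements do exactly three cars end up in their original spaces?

222480

Choose which 3 of the 10 are fixed: C(10,3) = 120.
The other 7 form a derangement: !7 = 1854.
Total: 120 × 1854 = 222480.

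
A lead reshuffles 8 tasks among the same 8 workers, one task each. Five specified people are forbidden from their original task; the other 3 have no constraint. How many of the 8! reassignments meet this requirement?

21234

Inclusion-exclusion on the 5 forbidden self-matches:
Σ_{j=0}^{5} (-1)^j C(5,j)(8-j)!
= C(5,0)·8! - C(5,1)·7! + C(5,2)·6! - C(5,3)·5! + C(5,4)·4! - C(5,5)·3!
= 40320 - 25200 + 7200 - 1200 + 120 - 6
= 21234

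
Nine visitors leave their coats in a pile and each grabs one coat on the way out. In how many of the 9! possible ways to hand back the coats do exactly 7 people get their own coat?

Pick the 7 fixed positions: C(9,7) = 36 ways.
The other 2 form a derangement: !2 = 1.
Total: 36 × 1 = 36.

36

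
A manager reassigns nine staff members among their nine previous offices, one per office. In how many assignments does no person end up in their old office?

133496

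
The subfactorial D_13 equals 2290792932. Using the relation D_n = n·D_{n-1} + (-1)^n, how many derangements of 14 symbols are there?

D_14 = 14·2290792932 + 1 = 32071101049.

32071101049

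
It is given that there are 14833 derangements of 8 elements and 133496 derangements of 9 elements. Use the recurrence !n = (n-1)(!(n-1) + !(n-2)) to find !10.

1334961

!10 = (10-1)·(!9 + !8) = 9·(133496 + 14833) = 9·148329 = 1334961.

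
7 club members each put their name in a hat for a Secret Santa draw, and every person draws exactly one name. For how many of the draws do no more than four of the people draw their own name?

5018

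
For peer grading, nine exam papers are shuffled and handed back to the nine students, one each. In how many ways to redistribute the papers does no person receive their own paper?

!9 = 9! · Σ_{k=0}^{9} (-1)^k/k!
= 9! - 9!/1! + 9!/2! - 9!/3! + 9!/4! - 9!/5! + 9!/6! - 9!/7! + 9!/8! - 9!/9!
= 362880 - 362880 + 181440 - 60480 + 15120 - 3024 + 504 - 72 + 9 - 1
= 133496

133496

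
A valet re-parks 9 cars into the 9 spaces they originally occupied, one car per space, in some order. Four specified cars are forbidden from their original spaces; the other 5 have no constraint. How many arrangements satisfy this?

229080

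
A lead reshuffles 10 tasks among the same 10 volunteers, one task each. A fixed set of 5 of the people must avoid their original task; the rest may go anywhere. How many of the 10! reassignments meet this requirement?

2170680

Inclusion-exclusion on the 5 forbidden self-matches:
Σ_{j=0}^{5} (-1)^j C(5,j)(10-j)!
= C(5,0)·10! - C(5,1)·9! + C(5,2)·8! - C(5,3)·7! + C(5,4)·6! - C(5,5)·5!
= 3628800 - 1814400 + 403200 - 50400 + 3600 - 120
= 2170680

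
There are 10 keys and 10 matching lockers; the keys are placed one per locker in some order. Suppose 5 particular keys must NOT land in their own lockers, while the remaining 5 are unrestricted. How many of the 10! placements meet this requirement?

2170680

Inclusion-exclusion on the 5 forbidden self-matches:
Σ_{j=0}^{5} (-1)^j C(5,j)(10-j)!
= C(5,0)·10! - C(5,1)·9! + C(5,2)·8! - C(5,3)·7! + C(5,4)·6! - C(5,5)·5!
= 3628800 - 1814400 + 403200 - 50400 + 3600 - 120
= 2170680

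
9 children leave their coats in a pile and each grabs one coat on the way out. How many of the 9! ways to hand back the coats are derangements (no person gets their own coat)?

133496

!9 is the nearest integer to 9!/e.
9! = 362880, and 362880/e ≈ 133496.09, so !9 = 133496.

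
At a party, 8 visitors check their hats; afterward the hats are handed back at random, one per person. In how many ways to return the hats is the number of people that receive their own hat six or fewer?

# with exactly i fixed is C(8,i)·!(8-i); sum over i=0..6:
  i=0: C(8,0)·!8 = 1·14833 = 14833
  i=1: C(8,1)·!7 = 8·1854 = 14832
  i=2: C(8,2)·!6 = 28·265 = 7420
  i=3: C(8,3)·!5 = 56·44 = 2464
  i=4: C(8,4)·!4 = 70·9 = 630
  i=5: C(8,5)·!3 = 56·2 = 112
  i=6: C(8,6)·!2 = 28·1 = 28
Total = 40319.

40319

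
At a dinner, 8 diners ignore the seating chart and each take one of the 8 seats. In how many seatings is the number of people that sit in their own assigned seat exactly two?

7420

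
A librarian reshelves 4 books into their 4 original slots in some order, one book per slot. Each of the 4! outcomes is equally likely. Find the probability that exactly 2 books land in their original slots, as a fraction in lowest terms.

1/4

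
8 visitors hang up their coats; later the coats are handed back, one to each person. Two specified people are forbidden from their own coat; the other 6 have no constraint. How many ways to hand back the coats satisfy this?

30960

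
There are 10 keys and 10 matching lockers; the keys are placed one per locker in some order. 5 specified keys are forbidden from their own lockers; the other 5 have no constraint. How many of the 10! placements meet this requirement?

Inclusion-exclusion on the 5 forbidden self-matches:
Σ_{j=0}^{5} (-1)^j C(5,j)(10-j)!
= C(5,0)·10! - C(5,1)·9! + C(5,2)·8! - C(5,3)·7! + C(5,4)·6! - C(5,5)·5!
= 3628800 - 1814400 + 403200 - 50400 + 3600 - 120
= 2170680

2170680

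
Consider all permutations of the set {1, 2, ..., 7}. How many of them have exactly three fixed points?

315

Pick the 3 fixed positions: C(7,3) = 35 ways.
The other 4 form a derangement: !4 = 9.
Total: 35 × 9 = 315.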